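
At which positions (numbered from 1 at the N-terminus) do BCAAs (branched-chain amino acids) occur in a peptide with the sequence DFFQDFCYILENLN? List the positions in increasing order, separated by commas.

9, 10, 13

Valine (V), leucine (L), and isoleucine (I) are the branched-chain amino acids.
Matching residues: I9, L10, L13.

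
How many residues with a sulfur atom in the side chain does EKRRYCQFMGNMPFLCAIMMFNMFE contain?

The sulfur-bearing residues are cysteine (–SH) and methionine (–S–CH₃).
Matching residues: C6, M9, M12, C16, M19, M20, M23.

7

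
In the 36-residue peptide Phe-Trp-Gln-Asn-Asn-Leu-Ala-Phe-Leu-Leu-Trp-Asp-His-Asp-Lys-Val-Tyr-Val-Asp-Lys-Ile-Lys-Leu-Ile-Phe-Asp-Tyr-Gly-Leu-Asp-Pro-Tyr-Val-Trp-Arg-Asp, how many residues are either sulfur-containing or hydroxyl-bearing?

Sulfur-containing: C, M. Hydroxyl-bearing: S, T, Y.
Sulfur-containing residues here: none (0).
Hydroxyl-bearing residues here: Tyr17, Tyr27, Tyr32 (3).
The two groups share no amino acid, so total = 0 + 3 = 3.

3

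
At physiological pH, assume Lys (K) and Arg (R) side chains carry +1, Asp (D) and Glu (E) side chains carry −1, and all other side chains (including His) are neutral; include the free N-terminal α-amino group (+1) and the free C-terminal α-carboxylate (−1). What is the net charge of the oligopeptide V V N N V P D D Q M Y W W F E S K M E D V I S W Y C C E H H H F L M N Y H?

-5

Positive (K, R): K17 → +1.
Negative (D, E): D7, D8, E15, E19, D20, E28 → −6.
The N-terminus (+1) and C-terminus (−1) cancel.
Net charge = (+1) + (−6) = −5.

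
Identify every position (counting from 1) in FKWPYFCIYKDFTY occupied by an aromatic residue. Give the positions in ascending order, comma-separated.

1, 3, 5, 6, 9, 12, 14

The aromatic amino acids are Phe (F, benzyl), Trp (W, indole), and Tyr (Y, phenol).
Matching residues: F1, W3, Y5, F6, Y9, F12, Y14.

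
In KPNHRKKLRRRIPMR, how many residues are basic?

9

The basic amino acids are Lys (K), Arg (R), and His (H).
Matching residues: K1, H4, R5, K6, K7, R9, R10, R11, R15.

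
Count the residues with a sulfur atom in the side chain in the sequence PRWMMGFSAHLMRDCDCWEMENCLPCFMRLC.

Cysteine (C, thiol) and methionine (M, thioether) are the two sulfur-containing amino acids.
Matching residues: M4, M5, M12, C15, C17, M20, C23, C26, M28, C31.

10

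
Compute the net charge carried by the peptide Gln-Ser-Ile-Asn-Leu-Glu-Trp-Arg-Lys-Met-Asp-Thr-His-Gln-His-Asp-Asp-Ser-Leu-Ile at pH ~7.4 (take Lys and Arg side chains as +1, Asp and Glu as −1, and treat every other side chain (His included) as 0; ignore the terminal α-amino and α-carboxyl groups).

Positive (K, R): Arg8, Lys9 → +2.
Negative (D, E): Glu6, Asp11, Asp16, Asp17 → −4.
Net charge = (+2) + (−4) = −2.

-2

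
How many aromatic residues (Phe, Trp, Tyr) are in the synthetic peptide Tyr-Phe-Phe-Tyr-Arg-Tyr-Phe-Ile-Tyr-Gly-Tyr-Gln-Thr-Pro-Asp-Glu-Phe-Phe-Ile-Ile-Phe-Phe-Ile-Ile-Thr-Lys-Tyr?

13

Matching residues: Tyr1, Phe2, Phe3, Tyr4, Tyr6, Phe7, Tyr9, Tyr11, Phe17, Phe18, Phe21, Phe22, Tyr27.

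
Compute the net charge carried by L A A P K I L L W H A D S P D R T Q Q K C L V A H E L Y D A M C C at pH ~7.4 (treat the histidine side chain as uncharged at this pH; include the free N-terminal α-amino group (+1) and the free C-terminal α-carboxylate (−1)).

The side chains ionized at physiological pH are Lys/Arg (+1) and Asp/Glu (−1); with His treated as neutral, nothing else contributes.
Positive (K, R): K5, R16, K20 → +3.
Negative (D, E): D12, D15, E26, D29 → −4.
The N-terminus (+1) and C-terminus (−1) cancel.
Net charge = (+3) + (−4) = −1.

-1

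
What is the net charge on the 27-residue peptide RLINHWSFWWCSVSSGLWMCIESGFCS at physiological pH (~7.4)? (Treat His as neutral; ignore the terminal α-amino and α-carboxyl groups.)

0

Near pH 7.4, K and R contribute +1 each, D and E contribute −1 each, and every other side chain (His included, as stated) is uncharged.
Positive (K, R): R1 → +1.
Negative (D, E): E22 → −1.
Net charge = (+1) + (−1) = 0.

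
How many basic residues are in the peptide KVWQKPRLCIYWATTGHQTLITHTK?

6

Lysine (K), arginine (R), and histidine (H) have basic, nitrogen-containing side chains.
Matching residues: K1, K5, R7, H17, H23, K25.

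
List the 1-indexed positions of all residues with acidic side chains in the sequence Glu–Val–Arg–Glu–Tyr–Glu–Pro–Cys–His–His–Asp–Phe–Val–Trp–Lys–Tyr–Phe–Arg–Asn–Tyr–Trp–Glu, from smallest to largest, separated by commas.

1, 4, 6, 11, 22

Aspartate (D) and glutamate (E) have carboxylic-acid side chains and are the acidic amino acids.
Matching residues: Glu1, Glu4, Glu6, Asp11, Glu22.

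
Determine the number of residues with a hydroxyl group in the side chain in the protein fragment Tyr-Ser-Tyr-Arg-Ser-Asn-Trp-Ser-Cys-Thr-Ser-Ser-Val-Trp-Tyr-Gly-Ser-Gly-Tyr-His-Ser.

S, T, and Y are the three residues with a side-chain hydroxyl.
Matching residues: Tyr1, Ser2, Tyr3, Ser5, Ser8, Thr10, Ser11, Ser12, Tyr15, Ser17, Tyr19, Ser21.

12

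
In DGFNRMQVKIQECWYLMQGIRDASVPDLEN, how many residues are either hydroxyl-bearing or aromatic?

4

Hydroxyl-bearing: S, T, Y. Aromatic: F, W, Y.
Hydroxyl-bearing residues here: Y15, S24 (2).
Aromatic residues here: F3, W14, Y15 (3).
Y is in both groups, so the 1 Y residue must not be double-counted.
Total = 2 + 3 − 1 = 4.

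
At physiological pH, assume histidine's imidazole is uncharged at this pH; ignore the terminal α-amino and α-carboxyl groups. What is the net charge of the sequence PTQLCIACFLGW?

At pH ~7.4 the Lys and Arg side chains are protonated (+1), the Asp and Glu side chains are deprotonated (−1), and with His taken as neutral all other side chains carry no charge.
Positive (K, R): none → +0.
Negative (D, E): none → −0.
Net charge = (+0) + (−0) = 0.

0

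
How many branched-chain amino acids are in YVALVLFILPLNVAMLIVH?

The BCAAs are Val, Leu, and Ile — aliphatic side chains with a branch point.
Matching residues: V2, L4, V5, L6, I8, L9, L11, V13, L16, I17, V18.

11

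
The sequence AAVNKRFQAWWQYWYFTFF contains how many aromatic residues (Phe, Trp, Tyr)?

9

Matching residues: F7, W10, W11, Y13, W14, Y15, F16, F18, F19.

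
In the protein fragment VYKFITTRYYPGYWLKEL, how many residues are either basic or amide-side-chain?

3

Basic: H, K, R. Amide-side-chain: N, Q.
Basic residues here: K3, R8, K16 (3).
Amide-side-chain residues here: none (0).
The two groups share no amino acid, so total = 3 + 0 = 3.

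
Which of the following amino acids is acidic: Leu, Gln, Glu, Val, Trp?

The acidic residues are Asp (D) and Glu (E), whose side chains end in a carboxylate group.
Of the listed options, only Glu belongs to this group.

Glu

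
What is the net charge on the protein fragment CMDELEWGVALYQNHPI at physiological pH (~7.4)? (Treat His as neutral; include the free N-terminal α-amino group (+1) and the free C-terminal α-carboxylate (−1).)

The side chains ionized at physiological pH are Lys/Arg (+1) and Asp/Glu (−1); with His treated as neutral, nothing else contributes.
Positive (K, R): none → +0.
Negative (D, E): D3, E4, E6 → −3.
The N-terminus (+1) and C-terminus (−1) cancel.
Net charge = (+0) + (−3) = −3.

-3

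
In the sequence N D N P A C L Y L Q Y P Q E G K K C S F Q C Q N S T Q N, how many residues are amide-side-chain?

9

The amide-side-chain residues are Asn (N) and Gln (Q).
Matching residues: N1, N3, Q10, Q13, Q21, Q23, N24, Q27, N28.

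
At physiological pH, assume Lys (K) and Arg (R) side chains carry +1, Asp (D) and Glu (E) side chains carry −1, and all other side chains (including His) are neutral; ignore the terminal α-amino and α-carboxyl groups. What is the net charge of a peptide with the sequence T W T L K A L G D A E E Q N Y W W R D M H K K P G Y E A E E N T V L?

-3

Positive (K, R): K5, R18, K22, K23 → +4.
Negative (D, E): D9, E11, E12, D19, E27, E29, E30 → −7.
Net charge = (+4) + (−7) = −3.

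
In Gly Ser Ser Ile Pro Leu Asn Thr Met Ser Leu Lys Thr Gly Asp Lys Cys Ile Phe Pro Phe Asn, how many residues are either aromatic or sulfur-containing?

Aromatic: F, W, Y. Sulfur-containing: C, M.
Aromatic residues here: Phe19, Phe21 (2).
Sulfur-containing residues here: Met9, Cys17 (2).
The two groups share no amino acid, so total = 2 + 2 = 4.

4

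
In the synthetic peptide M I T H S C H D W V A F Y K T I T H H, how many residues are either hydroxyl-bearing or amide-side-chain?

5

Hydroxyl-bearing: S, T, Y. Amide-side-chain: N, Q.
Hydroxyl-bearing residues here: T3, S5, Y13, T15, T17 (5).
Amide-side-chain residues here: none (0).
The two groups share no amino acid, so total = 5 + 0 = 5.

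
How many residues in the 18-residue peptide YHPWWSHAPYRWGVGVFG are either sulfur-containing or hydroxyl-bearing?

Sulfur-containing: C, M. Hydroxyl-bearing: S, T, Y.
Sulfur-containing residues here: none (0).
Hydroxyl-bearing residues here: Y1, S6, Y10 (3).
The two groups share no amino acid, so total = 0 + 3 = 3.

3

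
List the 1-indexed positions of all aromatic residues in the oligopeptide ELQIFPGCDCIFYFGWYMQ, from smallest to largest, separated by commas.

5, 12, 13, 14, 16, 17

Phenylalanine (F), tryptophan (W), and tyrosine (Y) have aromatic ring side chains.
Matching residues: F5, F12, Y13, F14, W16, Y17.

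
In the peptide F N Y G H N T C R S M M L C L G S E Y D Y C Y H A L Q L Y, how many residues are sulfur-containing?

Cysteine (C, thiol) and methionine (M, thioether) are the two sulfur-containing amino acids.
Matching residues: C8, M11, M12, C14, C22.

5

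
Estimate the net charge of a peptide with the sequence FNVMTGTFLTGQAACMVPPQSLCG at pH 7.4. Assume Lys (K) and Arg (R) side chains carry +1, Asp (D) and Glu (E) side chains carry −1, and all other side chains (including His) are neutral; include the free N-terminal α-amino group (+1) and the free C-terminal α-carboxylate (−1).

Positive (K, R): none → +0.
Negative (D, E): none → −0.
The N-terminus (+1) and C-terminus (−1) cancel.
Net charge = (+0) + (−0) = 0.

0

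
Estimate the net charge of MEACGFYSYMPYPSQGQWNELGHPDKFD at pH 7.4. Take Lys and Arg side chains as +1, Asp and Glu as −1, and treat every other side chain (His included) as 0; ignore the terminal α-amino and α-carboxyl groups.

Positive (K, R): K26 → +1.
Negative (D, E): E2, E20, D25, D28 → −4.
Net charge = (+1) + (−4) = −3.

-3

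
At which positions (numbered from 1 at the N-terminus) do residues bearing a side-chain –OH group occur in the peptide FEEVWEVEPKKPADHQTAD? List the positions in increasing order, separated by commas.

S, T, and Y are the three residues with a side-chain hydroxyl.
Matching residues: T17.

17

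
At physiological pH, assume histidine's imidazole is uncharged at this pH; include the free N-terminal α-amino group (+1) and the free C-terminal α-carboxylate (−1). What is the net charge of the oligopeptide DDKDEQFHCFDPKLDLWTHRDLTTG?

Near pH 7.4, K and R contribute +1 each, D and E contribute −1 each, and every other side chain (His included, as stated) is uncharged.
Positive (K, R): K3, K13, R20 → +3.
Negative (D, E): D1, D2, D4, E5, D11, D15, D21 → −7.
The N-terminus (+1) and C-terminus (−1) cancel.
Net charge = (+3) + (−7) = −4.

-4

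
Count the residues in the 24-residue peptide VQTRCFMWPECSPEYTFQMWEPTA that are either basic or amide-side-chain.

3

Basic: H, K, R. Amide-side-chain: N, Q.
Basic residues here: R4 (1).
Amide-side-chain residues here: Q2, Q18 (2).
The two groups share no amino acid, so total = 1 + 2 = 3.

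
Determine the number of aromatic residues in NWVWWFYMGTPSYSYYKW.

9

The aromatic amino acids are Phe (F, benzyl), Trp (W, indole), and Tyr (Y, phenol).
Matching residues: W2, W4, W5, F6, Y7, Y13, Y15, Y16, W18.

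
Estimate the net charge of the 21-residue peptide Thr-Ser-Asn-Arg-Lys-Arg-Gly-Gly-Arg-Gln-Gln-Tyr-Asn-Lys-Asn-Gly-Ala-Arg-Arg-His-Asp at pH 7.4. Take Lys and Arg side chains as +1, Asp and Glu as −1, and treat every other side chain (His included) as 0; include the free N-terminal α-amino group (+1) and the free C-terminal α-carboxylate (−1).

+6

Positive (K, R): Arg4, Lys5, Arg6, Arg9, Lys14, Arg18, Arg19 → +7.
Negative (D, E): Asp21 → −1.
The N-terminus (+1) and C-terminus (−1) cancel.
Net charge = (+7) + (−1) = +6.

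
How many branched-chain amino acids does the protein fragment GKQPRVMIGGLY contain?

V, L, and I make up the branched-chain aliphatic group.
Matching residues: V6, I8, L11.

3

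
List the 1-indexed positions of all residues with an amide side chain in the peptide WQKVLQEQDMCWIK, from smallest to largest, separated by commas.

2, 6, 8

Asparagine (N) and glutamine (Q) have uncharged amide side chains.
Matching residues: Q2, Q6, Q8.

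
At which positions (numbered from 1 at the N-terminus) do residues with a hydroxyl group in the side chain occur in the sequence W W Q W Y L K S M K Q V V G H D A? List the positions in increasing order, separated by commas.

5, 8

S, T, and Y are the three residues with a side-chain hydroxyl.
Matching residues: Y5, S8.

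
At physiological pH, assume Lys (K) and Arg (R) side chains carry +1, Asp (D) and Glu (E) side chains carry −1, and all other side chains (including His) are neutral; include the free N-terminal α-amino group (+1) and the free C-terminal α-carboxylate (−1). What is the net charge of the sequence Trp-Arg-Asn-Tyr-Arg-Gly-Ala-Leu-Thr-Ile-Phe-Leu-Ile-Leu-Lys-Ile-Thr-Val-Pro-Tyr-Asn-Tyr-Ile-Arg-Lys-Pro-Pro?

Positive (K, R): Arg2, Arg5, Lys15, Arg24, Lys25 → +5.
Negative (D, E): none → −0.
The N-terminus (+1) and C-terminus (−1) cancel.
Net charge = (+5) + (−0) = +5.

+5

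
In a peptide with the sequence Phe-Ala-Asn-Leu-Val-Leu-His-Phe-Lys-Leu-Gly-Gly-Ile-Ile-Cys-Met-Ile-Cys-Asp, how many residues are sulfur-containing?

3

Cysteine (C, thiol) and methionine (M, thioether) are the two sulfur-containing amino acids.
Matching residues: Cys15, Met16, Cys18.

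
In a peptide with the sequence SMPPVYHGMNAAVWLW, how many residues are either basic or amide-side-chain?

Basic: H, K, R. Amide-side-chain: N, Q.
Basic residues here: H7 (1).
Amide-side-chain residues here: N10 (1).
The two groups share no amino acid, so total = 1 + 1 = 2.

2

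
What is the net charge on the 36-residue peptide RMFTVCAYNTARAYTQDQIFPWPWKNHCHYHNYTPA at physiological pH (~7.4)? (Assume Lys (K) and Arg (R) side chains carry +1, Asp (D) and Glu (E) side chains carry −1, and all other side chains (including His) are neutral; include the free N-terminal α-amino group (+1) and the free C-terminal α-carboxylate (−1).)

Positive (K, R): R1, R12, K25 → +3.
Negative (D, E): D17 → −1.
The N-terminus (+1) and C-terminus (−1) cancel.
Net charge = (+3) + (−1) = +2.

+2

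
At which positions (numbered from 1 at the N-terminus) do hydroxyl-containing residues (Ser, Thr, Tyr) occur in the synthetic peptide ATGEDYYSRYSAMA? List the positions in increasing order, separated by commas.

2, 6, 7, 8, 10, 11

Matching residues: T2, Y6, Y7, S8, Y10, S11.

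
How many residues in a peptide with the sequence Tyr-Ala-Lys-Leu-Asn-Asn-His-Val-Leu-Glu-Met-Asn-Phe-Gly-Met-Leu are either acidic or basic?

3

Acidic: D, E. Basic: H, K, R.
Acidic residues here: Glu10 (1).
Basic residues here: Lys3, His7 (2).
The two groups share no amino acid, so total = 1 + 2 = 3.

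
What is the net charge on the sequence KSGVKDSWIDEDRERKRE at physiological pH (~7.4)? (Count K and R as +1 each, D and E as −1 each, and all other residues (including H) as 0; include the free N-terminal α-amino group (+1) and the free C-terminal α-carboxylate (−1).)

Positive (K, R): K1, K5, R13, R15, K16, R17 → +6.
Negative (D, E): D6, D10, E11, D12, E14, E18 → −6.
The N-terminus (+1) and C-terminus (−1) cancel.
Net charge = (+6) + (−6) = 0.

0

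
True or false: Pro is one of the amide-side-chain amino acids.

Asparagine (N) and glutamine (Q) have uncharged amide side chains.
Proline is not in this group.

False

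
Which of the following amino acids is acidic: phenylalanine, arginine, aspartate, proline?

Aspartate (D) and glutamate (E) have carboxylic-acid side chains and are the acidic amino acids.
Of the listed options, only aspartate belongs to this group.

aspartate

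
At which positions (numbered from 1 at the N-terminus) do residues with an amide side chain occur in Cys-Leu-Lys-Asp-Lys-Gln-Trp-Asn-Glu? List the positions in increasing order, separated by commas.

Asparagine (N) and glutamine (Q) have uncharged amide side chains.
Matching residues: Gln6, Asn8.

6, 8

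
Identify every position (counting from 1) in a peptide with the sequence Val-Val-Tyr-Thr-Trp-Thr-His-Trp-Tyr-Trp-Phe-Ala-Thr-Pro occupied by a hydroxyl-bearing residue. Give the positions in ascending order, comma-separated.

3, 4, 6, 9, 13

S, T, and Y are the three residues with a side-chain hydroxyl.
Matching residues: Tyr3, Thr4, Thr6, Tyr9, Thr13.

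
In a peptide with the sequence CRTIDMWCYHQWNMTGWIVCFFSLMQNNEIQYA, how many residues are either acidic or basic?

Acidic: D, E. Basic: H, K, R.
Acidic residues here: D5, E29 (2).
Basic residues here: R2, H10 (2).
The two groups share no amino acid, so total = 2 + 2 = 4.

4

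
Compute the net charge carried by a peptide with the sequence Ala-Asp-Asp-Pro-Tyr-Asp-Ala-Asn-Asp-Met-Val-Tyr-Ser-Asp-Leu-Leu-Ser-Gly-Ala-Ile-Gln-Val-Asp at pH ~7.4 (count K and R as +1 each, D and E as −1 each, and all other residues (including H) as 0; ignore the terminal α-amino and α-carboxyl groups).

Positive (K, R): none → +0.
Negative (D, E): Asp2, Asp3, Asp6, Asp9, Asp14, Asp23 → −6.
Net charge = (+0) + (−6) = −6.

-6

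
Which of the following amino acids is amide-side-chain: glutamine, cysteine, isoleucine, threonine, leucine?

Only N (asparagine) and Q (glutamine) carry a side-chain carboxamide.
Of the listed options, only glutamine belongs to this group.

glutamine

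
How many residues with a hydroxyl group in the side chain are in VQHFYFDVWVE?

1

The –OH-bearing residues are Ser, Thr (aliphatic alcohols), and Tyr (phenol).
Matching residues: Y5.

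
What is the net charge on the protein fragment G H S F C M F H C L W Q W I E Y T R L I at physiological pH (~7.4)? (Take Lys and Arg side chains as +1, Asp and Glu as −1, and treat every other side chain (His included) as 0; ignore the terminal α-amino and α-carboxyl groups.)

0

Positive (K, R): R18 → +1.
Negative (D, E): E15 → −1.
Net charge = (+1) + (−1) = 0.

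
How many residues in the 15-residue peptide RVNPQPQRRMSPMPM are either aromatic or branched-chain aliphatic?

Aromatic: F, W, Y. Branched-chain aliphatic: I, L, V.
Aromatic residues here: none (0).
Branched-chain aliphatic residues here: V2 (1).
The two groups share no amino acid, so total = 0 + 1 = 1.

1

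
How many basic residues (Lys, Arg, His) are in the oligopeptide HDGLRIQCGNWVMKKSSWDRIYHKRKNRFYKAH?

12

Matching residues: H1, R5, K14, K15, R20, H23, K24, R25, K26, R28, K31, H33.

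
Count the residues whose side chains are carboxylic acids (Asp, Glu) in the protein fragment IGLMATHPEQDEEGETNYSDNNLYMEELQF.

8

Matching residues: E9, D11, E12, E13, E15, D20, E26, E27.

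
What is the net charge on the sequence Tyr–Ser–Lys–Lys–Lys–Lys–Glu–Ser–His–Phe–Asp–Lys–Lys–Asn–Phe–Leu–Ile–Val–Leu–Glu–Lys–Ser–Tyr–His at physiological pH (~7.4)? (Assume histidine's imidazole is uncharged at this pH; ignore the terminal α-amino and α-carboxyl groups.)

At pH ~7.4 the Lys and Arg side chains are protonated (+1), the Asp and Glu side chains are deprotonated (−1), and with His taken as neutral all other side chains carry no charge.
Positive (K, R): Lys3, Lys4, Lys5, Lys6, Lys12, Lys13, Lys21 → +7.
Negative (D, E): Glu7, Asp11, Glu20 → −3.
Net charge = (+7) + (−3) = +4.

+4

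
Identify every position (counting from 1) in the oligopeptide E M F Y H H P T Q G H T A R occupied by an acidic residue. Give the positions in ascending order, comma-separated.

Only D (aspartate) and E (glutamate) carry a side-chain carboxylic acid.
Matching residues: E1.

1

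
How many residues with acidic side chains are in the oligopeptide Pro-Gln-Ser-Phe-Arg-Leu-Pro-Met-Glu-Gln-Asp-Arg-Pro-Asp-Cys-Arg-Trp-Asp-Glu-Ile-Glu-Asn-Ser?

Only D (aspartate) and E (glutamate) carry a side-chain carboxylic acid.
Matching residues: Glu9, Asp11, Asp14, Asp18, Glu19, Glu21.

6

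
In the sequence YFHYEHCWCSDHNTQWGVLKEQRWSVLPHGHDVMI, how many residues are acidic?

4

Aspartate (D) and glutamate (E) have carboxylic-acid side chains and are the acidic amino acids.
Matching residues: E5, D11, E21, D32.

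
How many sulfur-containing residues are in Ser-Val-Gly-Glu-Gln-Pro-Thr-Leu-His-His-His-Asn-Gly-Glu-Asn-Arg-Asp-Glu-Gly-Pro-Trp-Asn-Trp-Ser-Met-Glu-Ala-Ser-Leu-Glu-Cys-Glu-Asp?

2

Cysteine (C, thiol) and methionine (M, thioether) are the two sulfur-containing amino acids.
Matching residues: Met25, Cys31.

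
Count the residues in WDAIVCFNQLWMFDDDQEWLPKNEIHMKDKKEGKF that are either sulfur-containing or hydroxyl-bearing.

3

Sulfur-containing: C, M. Hydroxyl-bearing: S, T, Y.
Sulfur-containing residues here: C6, M12, M27 (3).
Hydroxyl-bearing residues here: none (0).
The two groups share no amino acid, so total = 3 + 0 = 3.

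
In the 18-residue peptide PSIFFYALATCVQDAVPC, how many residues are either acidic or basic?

Acidic: D, E. Basic: H, K, R.
Acidic residues here: D14 (1).
Basic residues here: none (0).
The two groups share no amino acid, so total = 1 + 0 = 1.

1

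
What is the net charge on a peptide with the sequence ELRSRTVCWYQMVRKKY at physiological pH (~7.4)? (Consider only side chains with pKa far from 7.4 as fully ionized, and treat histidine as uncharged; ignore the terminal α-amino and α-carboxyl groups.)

Near pH 7.4, K and R contribute +1 each, D and E contribute −1 each, and every other side chain (His included, as stated) is uncharged.
Positive (K, R): R3, R5, R14, K15, K16 → +5.
Negative (D, E): E1 → −1.
Net charge = (+5) + (−1) = +4.

+4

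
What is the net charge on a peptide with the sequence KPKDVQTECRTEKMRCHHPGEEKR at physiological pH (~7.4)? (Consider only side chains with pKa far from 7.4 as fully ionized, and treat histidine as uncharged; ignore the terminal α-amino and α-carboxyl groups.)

Near pH 7.4, K and R contribute +1 each, D and E contribute −1 each, and every other side chain (His included, as stated) is uncharged.
Positive (K, R): K1, K3, R10, K13, R15, K23, R24 → +7.
Negative (D, E): D4, E8, E12, E21, E22 → −5.
Net charge = (+7) + (−5) = +2.

+2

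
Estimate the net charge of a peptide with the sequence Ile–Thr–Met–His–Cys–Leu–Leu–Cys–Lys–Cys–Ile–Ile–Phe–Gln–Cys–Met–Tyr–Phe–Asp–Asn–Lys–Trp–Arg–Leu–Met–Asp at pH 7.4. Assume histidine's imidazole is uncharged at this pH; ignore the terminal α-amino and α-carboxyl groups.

+1

Near pH 7.4, K and R contribute +1 each, D and E contribute −1 each, and every other side chain (His included, as stated) is uncharged.
Positive (K, R): Lys9, Lys21, Arg23 → +3.
Negative (D, E): Asp19, Asp26 → −2.
Net charge = (+3) + (−2) = +1.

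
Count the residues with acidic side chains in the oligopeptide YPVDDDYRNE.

4

Aspartate (D) and glutamate (E) have carboxylic-acid side chains and are the acidic amino acids.
Matching residues: D4, D5, D6, E10.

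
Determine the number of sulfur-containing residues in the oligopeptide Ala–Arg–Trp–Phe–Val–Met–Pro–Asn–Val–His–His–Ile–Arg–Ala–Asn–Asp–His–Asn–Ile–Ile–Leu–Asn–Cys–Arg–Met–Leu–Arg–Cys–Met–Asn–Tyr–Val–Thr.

5

The sulfur-bearing residues are cysteine (–SH) and methionine (–S–CH₃).
Matching residues: Met6, Cys23, Met25, Cys28, Met29.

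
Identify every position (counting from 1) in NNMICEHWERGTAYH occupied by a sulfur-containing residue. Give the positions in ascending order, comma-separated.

Only Cys (C) and Met (M) have a sulfur atom in the side chain.
Matching residues: M3, C5.

3, 5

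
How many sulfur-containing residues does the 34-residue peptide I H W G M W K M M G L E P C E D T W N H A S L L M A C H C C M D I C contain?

The sulfur-bearing residues are cysteine (–SH) and methionine (–S–CH₃).
Matching residues: M5, M8, M9, C14, M25, C27, C29, C30, M31, C34.

10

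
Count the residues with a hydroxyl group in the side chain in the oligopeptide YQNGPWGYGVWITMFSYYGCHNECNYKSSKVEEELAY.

10

S, T, and Y are the three residues with a side-chain hydroxyl.
Matching residues: Y1, Y8, T13, S16, Y17, Y18, Y26, S28, S29, Y37.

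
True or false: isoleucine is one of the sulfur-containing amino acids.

The sulfur-bearing residues are cysteine (–SH) and methionine (–S–CH₃).
Isoleucine is not in this group.

False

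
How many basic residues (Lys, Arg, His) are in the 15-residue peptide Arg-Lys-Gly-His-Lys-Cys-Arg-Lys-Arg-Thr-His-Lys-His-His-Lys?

Matching residues: Arg1, Lys2, His4, Lys5, Arg7, Lys8, Arg9, His11, Lys12, His13, His14, Lys15.

12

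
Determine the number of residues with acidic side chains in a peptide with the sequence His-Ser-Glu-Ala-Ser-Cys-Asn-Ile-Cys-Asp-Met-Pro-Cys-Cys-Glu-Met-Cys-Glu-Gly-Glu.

Aspartate (D) and glutamate (E) have carboxylic-acid side chains and are the acidic amino acids.
Matching residues: Glu3, Asp10, Glu15, Glu18, Glu20.

5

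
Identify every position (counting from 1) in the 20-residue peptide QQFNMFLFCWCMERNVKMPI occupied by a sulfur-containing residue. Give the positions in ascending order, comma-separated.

Matching residues: M5, C9, C11, M12, M18.

5, 9, 11, 12, 18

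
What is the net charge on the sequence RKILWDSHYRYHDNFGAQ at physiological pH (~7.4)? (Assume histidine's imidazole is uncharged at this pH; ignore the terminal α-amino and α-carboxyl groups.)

+1

The side chains ionized at physiological pH are Lys/Arg (+1) and Asp/Glu (−1); with His treated as neutral, nothing else contributes.
Positive (K, R): R1, K2, R10 → +3.
Negative (D, E): D6, D13 → −2.
Net charge = (+3) + (−2) = +1.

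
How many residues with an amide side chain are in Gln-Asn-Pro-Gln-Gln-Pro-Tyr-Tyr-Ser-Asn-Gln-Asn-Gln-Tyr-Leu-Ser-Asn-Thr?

9

Asparagine (N) and glutamine (Q) have uncharged amide side chains.
Matching residues: Gln1, Asn2, Gln4, Gln5, Asn10, Gln11, Asn12, Gln13, Asn17.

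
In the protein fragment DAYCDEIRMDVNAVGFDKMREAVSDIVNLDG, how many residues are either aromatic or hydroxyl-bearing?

Aromatic: F, W, Y. Hydroxyl-bearing: S, T, Y.
Aromatic residues here: Y3, F16 (2).
Hydroxyl-bearing residues here: Y3, S24 (2).
Y is in both groups, so the 1 Y residue must not be double-counted.
Total = 2 + 2 − 1 = 3.

3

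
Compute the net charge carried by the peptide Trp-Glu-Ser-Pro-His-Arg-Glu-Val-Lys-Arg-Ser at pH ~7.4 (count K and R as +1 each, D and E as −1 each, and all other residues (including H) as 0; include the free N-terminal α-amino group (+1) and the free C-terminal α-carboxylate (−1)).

+1

Positive (K, R): Arg6, Lys9, Arg10 → +3.
Negative (D, E): Glu2, Glu7 → −2.
The N-terminus (+1) and C-terminus (−1) cancel.
Net charge = (+3) + (−2) = +1.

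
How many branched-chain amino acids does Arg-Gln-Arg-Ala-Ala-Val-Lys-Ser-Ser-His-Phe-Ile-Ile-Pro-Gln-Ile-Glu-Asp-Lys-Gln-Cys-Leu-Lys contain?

The BCAAs are Val, Leu, and Ile — aliphatic side chains with a branch point.
Matching residues: Val6, Ile12, Ile13, Ile16, Leu22.

5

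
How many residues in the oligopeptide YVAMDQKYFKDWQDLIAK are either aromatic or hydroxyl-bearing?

Aromatic: F, W, Y. Hydroxyl-bearing: S, T, Y.
Aromatic residues here: Y1, Y8, F9, W12 (4).
Hydroxyl-bearing residues here: Y1, Y8 (2).
Y is in both groups, so the 2 Y residues must not be double-counted.
Total = 4 + 2 − 2 = 4.

4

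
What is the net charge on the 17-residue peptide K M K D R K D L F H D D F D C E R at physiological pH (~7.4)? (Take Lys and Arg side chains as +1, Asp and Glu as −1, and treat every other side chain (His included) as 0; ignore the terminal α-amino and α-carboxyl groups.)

Positive (K, R): K1, K3, R5, K6, R17 → +5.
Negative (D, E): D4, D7, D11, D12, D14, E16 → −6.
Net charge = (+5) + (−6) = −1.

-1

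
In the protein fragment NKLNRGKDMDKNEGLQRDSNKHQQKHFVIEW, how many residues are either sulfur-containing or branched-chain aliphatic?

Sulfur-containing: C, M. Branched-chain aliphatic: I, L, V.
Sulfur-containing residues here: M9 (1).
Branched-chain aliphatic residues here: L3, L15, V28, I29 (4).
The two groups share no amino acid, so total = 1 + 4 = 5.

5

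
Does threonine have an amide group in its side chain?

The amide-side-chain residues are Asn (N) and Gln (Q).
Threonine is not in this group.

No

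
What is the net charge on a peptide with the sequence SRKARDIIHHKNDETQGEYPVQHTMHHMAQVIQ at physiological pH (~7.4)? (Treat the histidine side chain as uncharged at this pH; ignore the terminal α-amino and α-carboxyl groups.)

The side chains ionized at physiological pH are Lys/Arg (+1) and Asp/Glu (−1); with His treated as neutral, nothing else contributes.
Positive (K, R): R2, K3, R5, K11 → +4.
Negative (D, E): D6, D13, E14, E18 → −4.
Net charge = (+4) + (−4) = 0.

0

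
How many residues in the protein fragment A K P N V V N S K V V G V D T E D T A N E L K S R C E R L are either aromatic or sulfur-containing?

1

Aromatic: F, W, Y. Sulfur-containing: C, M.
Aromatic residues here: none (0).
Sulfur-containing residues here: C26 (1).
The two groups share no amino acid, so total = 0 + 1 = 1.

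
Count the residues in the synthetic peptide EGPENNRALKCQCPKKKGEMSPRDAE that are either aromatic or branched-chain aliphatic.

Aromatic: F, W, Y. Branched-chain aliphatic: I, L, V.
Aromatic residues here: none (0).
Branched-chain aliphatic residues here: L9 (1).
The two groups share no amino acid, so total = 0 + 1 = 1.

1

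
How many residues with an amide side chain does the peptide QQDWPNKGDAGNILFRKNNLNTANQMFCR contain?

9

The amide-side-chain residues are Asn (N) and Gln (Q).
Matching residues: Q1, Q2, N6, N12, N18, N19, N21, N24, Q25.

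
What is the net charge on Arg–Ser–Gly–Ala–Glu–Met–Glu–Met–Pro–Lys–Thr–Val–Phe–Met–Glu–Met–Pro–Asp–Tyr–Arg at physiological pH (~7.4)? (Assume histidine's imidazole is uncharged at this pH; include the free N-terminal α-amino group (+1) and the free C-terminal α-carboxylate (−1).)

-1

Near pH 7.4, K and R contribute +1 each, D and E contribute −1 each, and every other side chain (His included, as stated) is uncharged.
Positive (K, R): Arg1, Lys10, Arg20 → +3.
Negative (D, E): Glu5, Glu7, Glu15, Asp18 → −4.
The N-terminus (+1) and C-terminus (−1) cancel.
Net charge = (+3) + (−4) = −1.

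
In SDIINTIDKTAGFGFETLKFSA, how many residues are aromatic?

The aromatic amino acids are Phe (F, benzyl), Trp (W, indole), and Tyr (Y, phenol).
Matching residues: F13, F15, F20.

3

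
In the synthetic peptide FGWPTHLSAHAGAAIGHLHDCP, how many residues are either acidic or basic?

5

Acidic: D, E. Basic: H, K, R.
Acidic residues here: D20 (1).
Basic residues here: H6, H10, H17, H19 (4).
The two groups share no amino acid, so total = 1 + 4 = 5.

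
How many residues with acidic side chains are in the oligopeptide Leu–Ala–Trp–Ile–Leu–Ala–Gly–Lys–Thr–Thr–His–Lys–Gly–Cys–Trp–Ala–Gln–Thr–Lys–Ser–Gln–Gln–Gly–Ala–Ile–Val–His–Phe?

0

Aspartate (D) and glutamate (E) have carboxylic-acid side chains and are the acidic amino acids.
None of the 28 residues belong to this group.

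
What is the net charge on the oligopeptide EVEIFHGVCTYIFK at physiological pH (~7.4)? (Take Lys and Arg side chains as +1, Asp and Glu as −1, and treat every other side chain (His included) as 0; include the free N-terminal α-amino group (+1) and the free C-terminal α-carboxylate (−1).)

-1

Positive (K, R): K14 → +1.
Negative (D, E): E1, E3 → −2.
The N-terminus (+1) and C-terminus (−1) cancel.
Net charge = (+1) + (−2) = −1.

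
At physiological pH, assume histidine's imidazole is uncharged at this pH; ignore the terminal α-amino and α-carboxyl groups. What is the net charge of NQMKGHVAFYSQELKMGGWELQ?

0

Near pH 7.4, K and R contribute +1 each, D and E contribute −1 each, and every other side chain (His included, as stated) is uncharged.
Positive (K, R): K4, K15 → +2.
Negative (D, E): E13, E20 → −2.
Net charge = (+2) + (−2) = 0.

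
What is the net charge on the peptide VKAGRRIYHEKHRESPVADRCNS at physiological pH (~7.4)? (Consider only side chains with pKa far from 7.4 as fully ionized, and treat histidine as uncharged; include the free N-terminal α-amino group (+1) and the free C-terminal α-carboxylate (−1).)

At pH ~7.4 the Lys and Arg side chains are protonated (+1), the Asp and Glu side chains are deprotonated (−1), and with His taken as neutral all other side chains carry no charge.
Positive (K, R): K2, R5, R6, K11, R13, R20 → +6.
Negative (D, E): E10, E14, D19 → −3.
The N-terminus (+1) and C-terminus (−1) cancel.
Net charge = (+6) + (−3) = +3.

+3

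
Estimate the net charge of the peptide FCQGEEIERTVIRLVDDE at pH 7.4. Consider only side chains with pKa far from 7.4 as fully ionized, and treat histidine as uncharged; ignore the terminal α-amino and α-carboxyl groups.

-4

The side chains ionized at physiological pH are Lys/Arg (+1) and Asp/Glu (−1); with His treated as neutral, nothing else contributes.
Positive (K, R): R9, R13 → +2.
Negative (D, E): E5, E6, E8, D16, D17, E18 → −6.
Net charge = (+2) + (−6) = −4.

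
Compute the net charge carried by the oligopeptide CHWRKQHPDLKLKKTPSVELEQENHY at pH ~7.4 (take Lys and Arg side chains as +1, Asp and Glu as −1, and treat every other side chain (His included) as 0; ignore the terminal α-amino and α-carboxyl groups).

+1

Positive (K, R): R4, K5, K11, K13, K14 → +5.
Negative (D, E): D9, E19, E21, E23 → −4.
Net charge = (+5) + (−4) = +1.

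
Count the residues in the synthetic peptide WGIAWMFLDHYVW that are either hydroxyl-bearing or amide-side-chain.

1

Hydroxyl-bearing: S, T, Y. Amide-side-chain: N, Q.
Hydroxyl-bearing residues here: Y11 (1).
Amide-side-chain residues here: none (0).
The two groups share no amino acid, so total = 1 + 0 = 1.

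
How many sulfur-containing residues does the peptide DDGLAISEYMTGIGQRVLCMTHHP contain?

3

Cysteine (C, thiol) and methionine (M, thioether) are the two sulfur-containing amino acids.
Matching residues: M10, C19, M20.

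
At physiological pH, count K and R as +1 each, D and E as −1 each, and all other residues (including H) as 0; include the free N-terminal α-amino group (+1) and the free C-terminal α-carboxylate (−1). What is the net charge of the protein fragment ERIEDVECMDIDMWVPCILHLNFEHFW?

Positive (K, R): R2 → +1.
Negative (D, E): E1, E4, D5, E7, D10, D12, E24 → −7.
The N-terminus (+1) and C-terminus (−1) cancel.
Net charge = (+1) + (−7) = −6.

-6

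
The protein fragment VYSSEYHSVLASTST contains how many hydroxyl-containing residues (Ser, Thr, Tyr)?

9

Matching residues: Y2, S3, S4, Y6, S8, S12, T13, S14, T15.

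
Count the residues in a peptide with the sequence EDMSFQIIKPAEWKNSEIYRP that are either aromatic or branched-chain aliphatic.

Aromatic: F, W, Y. Branched-chain aliphatic: I, L, V.
Aromatic residues here: F5, W13, Y19 (3).
Branched-chain aliphatic residues here: I7, I8, I18 (3).
The two groups share no amino acid, so total = 3 + 3 = 6.

6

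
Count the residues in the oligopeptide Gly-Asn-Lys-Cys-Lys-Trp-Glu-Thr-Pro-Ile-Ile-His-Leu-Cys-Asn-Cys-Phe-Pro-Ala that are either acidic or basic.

4

Acidic: D, E. Basic: H, K, R.
Acidic residues here: Glu7 (1).
Basic residues here: Lys3, Lys5, His12 (3).
The two groups share no amino acid, so total = 1 + 3 = 4.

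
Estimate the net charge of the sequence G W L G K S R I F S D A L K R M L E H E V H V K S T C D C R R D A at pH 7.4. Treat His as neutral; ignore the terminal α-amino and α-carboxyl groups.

At pH ~7.4 the Lys and Arg side chains are protonated (+1), the Asp and Glu side chains are deprotonated (−1), and with His taken as neutral all other side chains carry no charge.
Positive (K, R): K5, R7, K14, R15, K24, R30, R31 → +7.
Negative (D, E): D11, E18, E20, D28, D32 → −5.
Net charge = (+7) + (−5) = +2.

+2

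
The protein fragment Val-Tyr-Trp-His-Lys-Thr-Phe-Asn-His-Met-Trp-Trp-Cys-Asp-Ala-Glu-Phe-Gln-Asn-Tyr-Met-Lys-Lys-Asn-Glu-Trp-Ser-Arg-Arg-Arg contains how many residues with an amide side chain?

Asparagine (N) and glutamine (Q) have uncharged amide side chains.
Matching residues: Asn8, Gln18, Asn19, Asn24.

4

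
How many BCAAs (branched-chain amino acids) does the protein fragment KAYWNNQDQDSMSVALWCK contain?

Valine (V), leucine (L), and isoleucine (I) are the branched-chain amino acids.
Matching residues: V14, L16.

2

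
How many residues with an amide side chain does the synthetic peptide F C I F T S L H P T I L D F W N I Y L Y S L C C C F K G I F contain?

The amide-side-chain residues are Asn (N) and Gln (Q).
Matching residues: N16.

1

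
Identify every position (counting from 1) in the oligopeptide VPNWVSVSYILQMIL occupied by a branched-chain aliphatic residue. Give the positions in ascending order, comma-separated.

1, 5, 7, 10, 11, 14, 15

Valine (V), leucine (L), and isoleucine (I) are the branched-chain amino acids.
Matching residues: V1, V5, V7, I10, L11, I14, L15.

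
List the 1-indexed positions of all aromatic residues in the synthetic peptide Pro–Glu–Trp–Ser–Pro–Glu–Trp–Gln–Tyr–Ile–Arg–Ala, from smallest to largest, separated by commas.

F, W, and Y each carry an aromatic ring on the side chain.
Matching residues: Trp3, Trp7, Tyr9.

3, 7, 9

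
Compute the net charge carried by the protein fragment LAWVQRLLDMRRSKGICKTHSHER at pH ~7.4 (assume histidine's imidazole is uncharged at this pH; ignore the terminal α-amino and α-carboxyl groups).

Near pH 7.4, K and R contribute +1 each, D and E contribute −1 each, and every other side chain (His included, as stated) is uncharged.
Positive (K, R): R6, R11, R12, K14, K18, R24 → +6.
Negative (D, E): D9, E23 → −2.
Net charge = (+6) + (−2) = +4.

+4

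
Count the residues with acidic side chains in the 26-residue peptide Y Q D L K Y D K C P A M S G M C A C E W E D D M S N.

The acidic residues are Asp (D) and Glu (E), whose side chains end in a carboxylate group.
Matching residues: D3, D7, E19, E21, D22, D23.

6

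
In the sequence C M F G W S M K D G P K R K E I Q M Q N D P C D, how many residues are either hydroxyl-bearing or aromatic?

Hydroxyl-bearing: S, T, Y. Aromatic: F, W, Y.
Hydroxyl-bearing residues here: S6 (1).
Aromatic residues here: F3, W5 (2).
(Y belongs to both groups, but none appear in this sequence.) Total = 1 + 2 = 3.

3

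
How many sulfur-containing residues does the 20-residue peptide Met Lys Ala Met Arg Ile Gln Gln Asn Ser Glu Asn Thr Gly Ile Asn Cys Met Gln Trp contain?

Only Cys (C) and Met (M) have a sulfur atom in the side chain.
Matching residues: Met1, Met4, Cys17, Met18.

4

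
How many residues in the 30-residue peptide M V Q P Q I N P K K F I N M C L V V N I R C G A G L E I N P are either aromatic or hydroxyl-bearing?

Aromatic: F, W, Y. Hydroxyl-bearing: S, T, Y.
Aromatic residues here: F11 (1).
Hydroxyl-bearing residues here: none (0).
(Y belongs to both groups, but none appear in this sequence.) Total = 1 + 0 = 1.

1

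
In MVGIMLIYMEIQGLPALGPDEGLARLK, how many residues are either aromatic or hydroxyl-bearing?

1

Aromatic: F, W, Y. Hydroxyl-bearing: S, T, Y.
Aromatic residues here: Y8 (1).
Hydroxyl-bearing residues here: Y8 (1).
Y is in both groups, so the 1 Y residue must not be double-counted.
Total = 1 + 1 − 1 = 1.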